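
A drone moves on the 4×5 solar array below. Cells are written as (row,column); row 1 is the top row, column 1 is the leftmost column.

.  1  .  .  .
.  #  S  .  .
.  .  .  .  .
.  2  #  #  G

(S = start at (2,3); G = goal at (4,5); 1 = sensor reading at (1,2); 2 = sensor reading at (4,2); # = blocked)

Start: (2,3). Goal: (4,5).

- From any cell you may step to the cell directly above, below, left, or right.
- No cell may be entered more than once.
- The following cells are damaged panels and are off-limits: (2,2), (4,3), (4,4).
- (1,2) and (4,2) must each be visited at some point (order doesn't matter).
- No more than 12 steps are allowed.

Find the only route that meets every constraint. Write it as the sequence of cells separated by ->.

The 12-move cap with required stops at (1,2), (4,2) leaves no slack for detours.
Route from (2,3): up to (1,3), 2× left (reaching (1,1)), 3× down (reaching (4,1)), right to (4,2), up to (3,2), 3× right (reaching (3,5)), down to (4,5) — 12 moves in all.
Check: all required cells visited; 12 ≤ 12 moves.

(2,3) -> (1,3) -> (1,2) -> (1,1) -> (2,1) -> (3,1) -> (4,1) -> (4,2) -> (3,2) -> (3,3) -> (3,4) -> (3,5) -> (4,5)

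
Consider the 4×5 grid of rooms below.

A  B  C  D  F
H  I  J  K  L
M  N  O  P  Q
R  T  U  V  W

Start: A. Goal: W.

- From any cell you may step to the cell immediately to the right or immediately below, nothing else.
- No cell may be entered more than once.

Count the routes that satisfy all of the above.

35

A right/down-only route from A to W makes exactly 3 down-moves and 4 right-moves in some order.
With no other constraints that would be C(7,3) = 35 routes.
That gives 35 routes.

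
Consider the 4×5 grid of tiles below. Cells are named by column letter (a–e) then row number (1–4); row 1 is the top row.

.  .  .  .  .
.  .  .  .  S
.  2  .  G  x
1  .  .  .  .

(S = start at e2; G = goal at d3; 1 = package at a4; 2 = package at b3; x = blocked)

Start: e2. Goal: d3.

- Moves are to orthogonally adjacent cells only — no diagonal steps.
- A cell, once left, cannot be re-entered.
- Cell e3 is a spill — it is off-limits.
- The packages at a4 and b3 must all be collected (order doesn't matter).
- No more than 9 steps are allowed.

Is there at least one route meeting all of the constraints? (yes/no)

Even ignoring the no-revisit rule, getting from e2 to d3, taking the cheapest ordering e2 → a4 → b3 → d3 needs at least 6 + 2 + 2 = 10 moves (Manhattan distance per leg), which exceeds the 9-move limit.

no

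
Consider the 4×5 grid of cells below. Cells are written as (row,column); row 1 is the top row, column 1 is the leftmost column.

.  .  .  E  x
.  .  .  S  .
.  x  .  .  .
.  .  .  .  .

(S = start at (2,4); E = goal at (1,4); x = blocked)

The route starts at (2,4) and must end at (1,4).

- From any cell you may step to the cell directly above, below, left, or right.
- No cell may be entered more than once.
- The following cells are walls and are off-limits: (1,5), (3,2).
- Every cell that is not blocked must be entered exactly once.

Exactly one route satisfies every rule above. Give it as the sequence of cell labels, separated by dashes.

Need to visit all 18 open cells exactly once, starting at (2,4) and ending at (1,4).
Cell (1,1) has only two open neighbours ((2,1) and (1,2)), so the path must pass straight through it: one of those is the cell it's entered from and the other is where it exits.
Route from (2,4): right to (2,5), 2× down (reaching (4,5)), left to (4,4), up to (3,4), left to (3,3), down to (4,3), 2× left (reaching (4,1)), 3× up (reaching (1,1)), right to (1,2), down to (2,2), right to (2,3), up to (1,3), right to (1,4) — 17 moves in all.
Check: all 18 open cells covered.

(2,4) - (2,5) - (3,5) - (4,5) - (4,4) - (3,4) - (3,3) - (4,3) - (4,2) - (4,1) - (3,1) - (2,1) - (1,1) - (1,2) - (2,2) - (2,3) - (1,3) - (1,4)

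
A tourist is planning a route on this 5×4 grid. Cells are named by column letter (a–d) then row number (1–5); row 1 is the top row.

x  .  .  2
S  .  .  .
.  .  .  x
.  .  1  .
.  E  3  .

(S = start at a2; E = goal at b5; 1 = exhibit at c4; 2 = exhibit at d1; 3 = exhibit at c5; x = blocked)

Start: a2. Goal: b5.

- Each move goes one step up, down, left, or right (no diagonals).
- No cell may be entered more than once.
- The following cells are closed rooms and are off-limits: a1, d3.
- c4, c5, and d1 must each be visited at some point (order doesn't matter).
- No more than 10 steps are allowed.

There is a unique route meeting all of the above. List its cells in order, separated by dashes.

Any route must reach c4, c5, and d1 and still end at b5 within 10 moves, so the order of the required stops is forced.
Route from a2: right 1 to b2, up 1 to b1, right 2 to d1, down 1 to d2, left 1 to c2, down 3 to c5, left 1 to b5 — 10 moves in all.
Check: all required cells visited; 10 ≤ 10 moves.

a2 - b2 - b1 - c1 - d1 - d2 - c2 - c3 - c4 - c5 - b5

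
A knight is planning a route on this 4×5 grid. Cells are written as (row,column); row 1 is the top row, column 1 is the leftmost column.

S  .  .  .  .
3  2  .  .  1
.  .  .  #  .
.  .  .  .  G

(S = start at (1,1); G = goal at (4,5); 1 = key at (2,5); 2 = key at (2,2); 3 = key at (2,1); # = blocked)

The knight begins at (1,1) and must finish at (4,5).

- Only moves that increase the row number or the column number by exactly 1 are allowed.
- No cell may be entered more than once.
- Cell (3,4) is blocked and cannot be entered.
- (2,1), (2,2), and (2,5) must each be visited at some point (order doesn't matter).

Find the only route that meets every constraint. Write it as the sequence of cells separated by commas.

(1,1), (2,1), (2,2), (2,3), (2,4), (2,5), (3,5), (4,5)

Moves only go right or down, so the column and row indices never decrease.
Route from (1,1): down to (2,1), 4× right (reaching (2,5)), 2× down (reaching (4,5)) — 7 moves in all.
Check: all required cells visited.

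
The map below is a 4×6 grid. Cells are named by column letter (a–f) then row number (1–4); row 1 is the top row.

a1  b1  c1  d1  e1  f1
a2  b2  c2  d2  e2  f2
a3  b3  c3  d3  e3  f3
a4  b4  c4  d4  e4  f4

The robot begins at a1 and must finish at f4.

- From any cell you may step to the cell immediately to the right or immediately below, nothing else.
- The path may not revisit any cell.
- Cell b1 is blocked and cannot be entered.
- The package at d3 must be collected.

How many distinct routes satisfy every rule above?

A right/down-only route from a1 to f4 makes exactly 3 down-moves and 5 right-moves in some order.
With no other constraints that would be C(8,3) = 56 routes.
Split at d3 and multiply the segment counts (each segment already excludes blocked cells): a1→d3: 4; d3→f4: 3; product = 12.
That gives 12 routes.

12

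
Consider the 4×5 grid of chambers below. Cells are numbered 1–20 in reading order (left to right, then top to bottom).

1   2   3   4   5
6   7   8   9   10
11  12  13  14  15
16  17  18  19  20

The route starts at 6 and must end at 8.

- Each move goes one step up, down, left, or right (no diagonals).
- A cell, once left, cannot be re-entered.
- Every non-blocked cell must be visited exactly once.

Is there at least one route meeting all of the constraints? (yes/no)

no

Colour the cells like a checkerboard: each orthogonal step flips colour, so a Hamiltonian route alternates colours. Here there are 10 cells of one colour and 10 of the other, with start on the same colour as the goal — the counts and endpoints can't be arranged into an alternating sequence of length 20, so no Hamiltonian route exists.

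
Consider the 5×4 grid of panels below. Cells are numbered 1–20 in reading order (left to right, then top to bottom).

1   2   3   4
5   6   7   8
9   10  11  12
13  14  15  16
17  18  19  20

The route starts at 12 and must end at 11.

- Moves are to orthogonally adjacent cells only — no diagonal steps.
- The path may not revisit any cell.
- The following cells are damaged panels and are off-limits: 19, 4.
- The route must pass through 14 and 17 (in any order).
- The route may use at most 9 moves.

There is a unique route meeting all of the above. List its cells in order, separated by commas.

The budget equals the shortest possible length, so every move has to be on a shortest route through the required cells.
Route from 12: down 1 to 16, left 2 to 14, down 1 to 18, left 1 to 17, up 2 to 9, right 2 to 11 — 9 moves in all.
Check: all required cells visited; 9 ≤ 9 moves.

12, 16, 15, 14, 18, 17, 13, 9, 10, 11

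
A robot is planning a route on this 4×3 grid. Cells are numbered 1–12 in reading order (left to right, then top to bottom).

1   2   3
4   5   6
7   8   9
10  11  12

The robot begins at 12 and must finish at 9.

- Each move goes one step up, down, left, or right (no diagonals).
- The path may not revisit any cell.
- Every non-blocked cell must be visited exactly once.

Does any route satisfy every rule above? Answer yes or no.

yes

One route that works: 12 → 11 → 10 → 7 → 4 → 1 → 2 → 3 → 6 → 5 → 8 → 9.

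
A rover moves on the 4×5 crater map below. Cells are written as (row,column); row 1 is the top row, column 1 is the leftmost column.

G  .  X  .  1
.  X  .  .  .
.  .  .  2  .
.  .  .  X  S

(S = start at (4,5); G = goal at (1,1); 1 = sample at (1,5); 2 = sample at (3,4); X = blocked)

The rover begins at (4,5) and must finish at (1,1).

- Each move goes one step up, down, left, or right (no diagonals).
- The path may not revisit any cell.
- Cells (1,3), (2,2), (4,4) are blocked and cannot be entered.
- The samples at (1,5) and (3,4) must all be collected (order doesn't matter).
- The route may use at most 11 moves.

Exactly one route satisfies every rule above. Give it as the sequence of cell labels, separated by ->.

(4,5) -> (3,5) -> (2,5) -> (1,5) -> (1,4) -> (2,4) -> (3,4) -> (3,3) -> (3,2) -> (3,1) -> (2,1) -> (1,1)

Any route must reach (1,5) and (3,4) and still end at (1,1) within 11 moves, so the order of the required stops is forced.
Route from (4,5): 3× up (reaching (1,5)), left to (1,4), 2× down (reaching (3,4)), 3× left (reaching (3,1)), 2× up (reaching (1,1)) — 11 moves in all.
Check: all required cells visited; 11 ≤ 11 moves.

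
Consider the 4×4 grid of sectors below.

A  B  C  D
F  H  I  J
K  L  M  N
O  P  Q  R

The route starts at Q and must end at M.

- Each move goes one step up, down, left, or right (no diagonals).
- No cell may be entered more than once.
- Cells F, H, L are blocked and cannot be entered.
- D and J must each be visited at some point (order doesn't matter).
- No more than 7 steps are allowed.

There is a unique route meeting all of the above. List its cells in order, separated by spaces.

The budget equals the shortest possible length, so every move has to be on a shortest route through the required cells.
Route from Q: right 1 to R, up 3 to D, left 1 to C, down 2 to M — 7 moves in all.
Check: all required cells visited; 7 ≤ 7 moves.

Q R N J D C I M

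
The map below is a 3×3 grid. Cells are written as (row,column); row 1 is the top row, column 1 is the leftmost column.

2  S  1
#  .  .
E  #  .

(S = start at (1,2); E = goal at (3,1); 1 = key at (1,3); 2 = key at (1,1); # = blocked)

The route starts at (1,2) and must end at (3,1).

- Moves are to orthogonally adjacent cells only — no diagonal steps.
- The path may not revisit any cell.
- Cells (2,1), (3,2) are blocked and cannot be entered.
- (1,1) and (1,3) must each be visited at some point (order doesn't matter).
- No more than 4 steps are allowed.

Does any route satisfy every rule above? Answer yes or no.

no

The blocked cells wall (3,1) off from (1,2) completely — no sequence of moves reaches it at all, so no route can satisfy the rules.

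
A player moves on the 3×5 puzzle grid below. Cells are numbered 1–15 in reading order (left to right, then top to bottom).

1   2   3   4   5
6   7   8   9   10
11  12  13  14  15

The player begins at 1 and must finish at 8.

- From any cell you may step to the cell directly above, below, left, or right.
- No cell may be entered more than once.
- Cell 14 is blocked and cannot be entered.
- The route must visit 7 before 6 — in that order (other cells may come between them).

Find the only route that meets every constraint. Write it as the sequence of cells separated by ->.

1 -> 2 -> 7 -> 6 -> 11 -> 12 -> 13 -> 8

The waypoints must appear in the order 7, 6, with no cell reused.
Route from 1: right 1 to 2, down 1 to 7, left 1 to 6, down 1 to 11, right 2 to 13, up 1 to 8 — 7 moves in all.
Check: order respected (7 at step 2, 6 at step 3).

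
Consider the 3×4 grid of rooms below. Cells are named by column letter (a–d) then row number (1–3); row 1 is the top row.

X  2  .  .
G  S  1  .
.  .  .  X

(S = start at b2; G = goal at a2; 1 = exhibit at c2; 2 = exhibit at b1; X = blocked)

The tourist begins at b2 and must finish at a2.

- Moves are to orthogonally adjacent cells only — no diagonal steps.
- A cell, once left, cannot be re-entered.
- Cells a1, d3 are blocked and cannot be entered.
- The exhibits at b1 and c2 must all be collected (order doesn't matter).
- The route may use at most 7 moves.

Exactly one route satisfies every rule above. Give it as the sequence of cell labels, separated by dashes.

b2 - b1 - c1 - c2 - c3 - b3 - a3 - a2

The budget equals the shortest possible length, so every move has to be on a shortest route through the required cells.
Route from b2: up 1 to b1, right 1 to c1, down 2 to c3, left 2 to a3, up 1 to a2 — 7 moves in all.
Check: all required cells visited; 7 ≤ 7 moves.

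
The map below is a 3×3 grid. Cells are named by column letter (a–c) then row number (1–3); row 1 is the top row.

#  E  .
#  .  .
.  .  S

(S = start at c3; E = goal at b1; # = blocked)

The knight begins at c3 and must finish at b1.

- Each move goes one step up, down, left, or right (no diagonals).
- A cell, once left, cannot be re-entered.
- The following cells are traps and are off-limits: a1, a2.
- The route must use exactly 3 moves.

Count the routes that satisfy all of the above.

3

Need simple routes of exactly 3 moves from c3 to b1 (Manhattan distance 3, so 0 moves are spent on a detour and 0 undoing it).
Enumerating: c3 c2 c1 b1 | c3 c2 b2 b1 | c3 b3 b2 b1.
That gives 3 routes.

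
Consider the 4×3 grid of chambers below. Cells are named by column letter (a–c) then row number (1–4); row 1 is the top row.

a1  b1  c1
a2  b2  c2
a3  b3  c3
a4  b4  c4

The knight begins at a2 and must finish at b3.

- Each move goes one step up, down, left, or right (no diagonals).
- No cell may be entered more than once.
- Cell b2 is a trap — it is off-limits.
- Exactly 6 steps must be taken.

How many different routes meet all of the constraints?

Need simple routes of exactly 6 moves from a2 to b3 (Manhattan distance 2, so 2 moves are spent on a detour and 2 undoing it).
Enumerating: a2 a1 b1 c1 c2 c3 b3 | a2 a3 a4 b4 c4 c3 b3.
That gives 2 routes.

2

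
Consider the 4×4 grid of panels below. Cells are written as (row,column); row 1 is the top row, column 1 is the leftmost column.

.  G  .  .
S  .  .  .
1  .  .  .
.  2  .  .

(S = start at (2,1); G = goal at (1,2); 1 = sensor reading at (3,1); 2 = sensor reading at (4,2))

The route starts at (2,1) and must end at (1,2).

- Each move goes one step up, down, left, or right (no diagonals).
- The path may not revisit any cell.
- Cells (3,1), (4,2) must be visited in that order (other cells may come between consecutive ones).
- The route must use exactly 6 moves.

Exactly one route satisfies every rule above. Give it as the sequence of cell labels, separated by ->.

(2,1) -> (3,1) -> (4,1) -> (4,2) -> (3,2) -> (2,2) -> (1,2)

The waypoints must appear in the order (3,1), (4,2), with no cell reused.
Route from (2,1): down 2 to (4,1), right 1 to (4,2), up 3 to (1,2) — 6 moves in all.
Check: order respected (1 at step 1, 2 at step 3); 6 moves as required.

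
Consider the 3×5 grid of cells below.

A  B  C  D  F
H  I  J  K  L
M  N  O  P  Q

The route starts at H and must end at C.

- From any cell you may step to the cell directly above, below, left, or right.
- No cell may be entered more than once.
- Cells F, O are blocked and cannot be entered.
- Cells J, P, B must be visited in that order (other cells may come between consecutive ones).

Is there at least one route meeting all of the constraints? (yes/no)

Even ignoring the required order, no revisit-free route from H to C manages to pass through all of J, P, and B: branching out from H, every path either misses one of them or, having collected them, can no longer reach C without re-entering a cell.

no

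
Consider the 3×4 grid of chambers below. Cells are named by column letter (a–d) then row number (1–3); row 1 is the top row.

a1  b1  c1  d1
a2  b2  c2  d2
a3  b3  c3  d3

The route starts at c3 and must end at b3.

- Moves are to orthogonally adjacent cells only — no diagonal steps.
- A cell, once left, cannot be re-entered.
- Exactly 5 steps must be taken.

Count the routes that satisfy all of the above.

Need simple routes of exactly 5 moves from c3 to b3 (Manhattan distance 1, so 2 moves are spent on a detour and 2 undoing it).
Enumerating: c3 c2 c1 b1 b2 b3 | c3 c2 b2 a2 a3 b3 | c3 d3 d2 c2 b2 b3.
That gives 3 routes.

3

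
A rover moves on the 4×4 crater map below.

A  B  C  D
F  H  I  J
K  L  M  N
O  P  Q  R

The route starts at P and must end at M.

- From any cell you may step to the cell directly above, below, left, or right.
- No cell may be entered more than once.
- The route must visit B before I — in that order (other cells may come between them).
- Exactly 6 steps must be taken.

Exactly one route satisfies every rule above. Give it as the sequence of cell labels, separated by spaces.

The waypoints must appear in the order B, I, with no cell reused.
Route from P: up 3 to B, right 1 to C, down 2 to M — 6 moves in all.
Check: order respected (B at step 3, I at step 5); 6 moves as required.

P L H B C I M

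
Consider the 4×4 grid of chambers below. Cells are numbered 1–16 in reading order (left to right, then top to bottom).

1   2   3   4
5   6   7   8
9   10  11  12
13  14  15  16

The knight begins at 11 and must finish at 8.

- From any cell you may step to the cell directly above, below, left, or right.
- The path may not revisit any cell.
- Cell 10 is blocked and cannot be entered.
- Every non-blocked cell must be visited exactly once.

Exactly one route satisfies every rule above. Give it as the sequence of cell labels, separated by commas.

Need to visit all 15 open cells exactly once, starting at 11 and ending at 8.
Cell 16 has only two open neighbours (12 and 15), so the path must pass straight through it: one of those is the cell it's entered from and the other is where it exits.
Route from 11: right to 12, down to 16, 3× left (reaching 13), 3× up (reaching 1), right to 2, down to 6, right to 7, up to 3, right to 4, down to 8 — 14 moves in all.
Check: all 15 open cells covered.

11, 12, 16, 15, 14, 13, 9, 5, 1, 2, 6, 7, 3, 4, 8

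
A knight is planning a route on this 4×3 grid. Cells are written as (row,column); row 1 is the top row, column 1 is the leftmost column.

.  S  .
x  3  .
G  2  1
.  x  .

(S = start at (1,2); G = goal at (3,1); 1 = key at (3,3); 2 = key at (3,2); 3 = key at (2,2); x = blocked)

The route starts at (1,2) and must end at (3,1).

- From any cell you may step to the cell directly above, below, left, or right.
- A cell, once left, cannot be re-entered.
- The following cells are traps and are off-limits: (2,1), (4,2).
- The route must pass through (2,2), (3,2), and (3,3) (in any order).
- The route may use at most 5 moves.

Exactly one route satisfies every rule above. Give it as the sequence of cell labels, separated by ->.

The budget equals the shortest possible length, so every move has to be on a shortest route through the required cells.
Route from (1,2): down to (2,2), right to (2,3), down to (3,3), 2× left (reaching (3,1)) — 5 moves in all.
Check: all required cells visited; 5 ≤ 5 moves.

(1,2) -> (2,2) -> (2,3) -> (3,3) -> (3,2) -> (3,1)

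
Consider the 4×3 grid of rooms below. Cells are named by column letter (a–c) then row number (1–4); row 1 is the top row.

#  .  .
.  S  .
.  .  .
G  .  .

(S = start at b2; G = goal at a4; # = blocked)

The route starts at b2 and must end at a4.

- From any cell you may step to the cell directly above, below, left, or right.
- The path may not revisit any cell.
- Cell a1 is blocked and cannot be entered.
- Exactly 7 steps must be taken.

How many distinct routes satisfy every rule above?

5

Need simple routes of exactly 7 moves from b2 to a4 (Manhattan distance 3, so 2 moves are spent on a detour and 2 undoing it).
Enumerating: b2 b1 c1 c2 c3 c4 b4 a4 | b2 b1 c1 c2 c3 b3 b4 a4 | b2 b1 c1 c2 c3 b3 a3 a4 | b2 a2 a3 b3 c3 c4 b4 a4 | b2 c2 c3 c4 b4 b3 a3 a4.
That gives 5 routes.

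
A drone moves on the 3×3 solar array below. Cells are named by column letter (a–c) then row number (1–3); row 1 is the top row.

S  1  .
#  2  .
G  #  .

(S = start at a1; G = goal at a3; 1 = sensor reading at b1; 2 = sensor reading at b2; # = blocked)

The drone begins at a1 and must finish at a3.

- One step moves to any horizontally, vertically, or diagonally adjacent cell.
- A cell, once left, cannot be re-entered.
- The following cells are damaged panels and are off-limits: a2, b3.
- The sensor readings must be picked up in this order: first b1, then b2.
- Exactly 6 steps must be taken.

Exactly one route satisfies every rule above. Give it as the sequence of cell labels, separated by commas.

The waypoints must appear in the order b1, b2, with no cell reused.
Route from a1: right 2 to c1, down 2 to c3, up-left 1 to b2, down-left 1 to a3 — 6 moves in all.
Check: order respected (1 at step 1, 2 at step 5); 6 moves as required.

a1, b1, c1, c2, c3, b2, a3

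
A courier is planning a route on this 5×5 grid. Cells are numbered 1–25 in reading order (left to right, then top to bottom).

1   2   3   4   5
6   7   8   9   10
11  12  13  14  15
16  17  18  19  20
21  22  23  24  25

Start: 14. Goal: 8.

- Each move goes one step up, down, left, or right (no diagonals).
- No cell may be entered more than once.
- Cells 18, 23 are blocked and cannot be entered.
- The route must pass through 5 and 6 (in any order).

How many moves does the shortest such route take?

Any route passes through 5 and 6 in some order between 14 and 8. Summing Manhattan distances along each leg and taking the cheapest ordering (14 → 5 → 6 → 8) gives a lower bound of 3 + 5 + 2 = 10 moves.
A route of 10 moves achieves this: 14 → 9 → 10 → 5 → 4 → 3 → 2 → 1 → 6 → 7 → 8.
Since 10 matches the lower bound, it is optimal.

10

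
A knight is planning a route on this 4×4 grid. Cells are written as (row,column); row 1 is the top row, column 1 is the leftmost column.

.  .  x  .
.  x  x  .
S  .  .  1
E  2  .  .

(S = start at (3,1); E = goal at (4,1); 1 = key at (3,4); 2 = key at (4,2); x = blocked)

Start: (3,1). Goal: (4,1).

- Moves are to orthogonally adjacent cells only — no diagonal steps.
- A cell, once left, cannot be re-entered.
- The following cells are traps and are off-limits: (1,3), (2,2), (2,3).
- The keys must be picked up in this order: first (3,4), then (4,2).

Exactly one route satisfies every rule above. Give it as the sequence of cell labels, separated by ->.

The waypoints must appear in the order (3,4), (4,2), with no cell reused.
Route from (3,1): right 3 to (3,4), down 1 to (4,4), left 3 to (4,1) — 7 moves in all.
Check: order respected (1 at step 3, 2 at step 6).

(3,1) -> (3,2) -> (3,3) -> (3,4) -> (4,4) -> (4,3) -> (4,2) -> (4,1)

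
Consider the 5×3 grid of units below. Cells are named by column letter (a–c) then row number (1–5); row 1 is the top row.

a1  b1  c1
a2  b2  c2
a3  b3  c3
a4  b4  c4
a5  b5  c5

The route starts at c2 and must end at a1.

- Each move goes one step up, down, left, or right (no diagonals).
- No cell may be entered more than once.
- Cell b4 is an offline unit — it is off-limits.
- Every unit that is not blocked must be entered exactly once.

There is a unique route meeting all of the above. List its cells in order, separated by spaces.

Need to visit all 14 open cells exactly once, starting at c2 and ending at a1.
Route from c2: up to c1, left to b1, 2× down (reaching b3), right to c3, 2× down (reaching c5), 2× left (reaching a5), 4× up (reaching a1) — 13 moves in all.
Check: all 14 open cells covered.

c2 c1 b1 b2 b3 c3 c4 c5 b5 a5 a4 a3 a2 a1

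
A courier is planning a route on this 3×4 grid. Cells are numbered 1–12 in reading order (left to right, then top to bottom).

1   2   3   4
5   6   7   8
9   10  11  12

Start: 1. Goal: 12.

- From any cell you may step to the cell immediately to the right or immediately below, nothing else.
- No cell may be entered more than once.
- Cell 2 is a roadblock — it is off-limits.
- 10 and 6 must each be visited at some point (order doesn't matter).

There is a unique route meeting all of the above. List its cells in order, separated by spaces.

1 5 6 10 11 12

Moves only go right or down, so the column and row indices never decrease.
Route from 1: down to 5, right to 6, down to 10, 2× right (reaching 12) — 5 moves in all.
Check: all required cells visited.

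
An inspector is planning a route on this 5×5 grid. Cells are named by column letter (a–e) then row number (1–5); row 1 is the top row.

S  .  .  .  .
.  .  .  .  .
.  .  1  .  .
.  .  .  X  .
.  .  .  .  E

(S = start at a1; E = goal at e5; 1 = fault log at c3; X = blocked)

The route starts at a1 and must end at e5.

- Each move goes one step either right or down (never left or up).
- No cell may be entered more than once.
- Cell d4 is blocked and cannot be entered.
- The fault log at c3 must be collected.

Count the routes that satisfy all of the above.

12

A right/down-only route from a1 to e5 makes exactly 4 down-moves and 4 right-moves in some order.
With no other constraints that would be C(8,4) = 70 routes.
Split at c3 and multiply the segment counts (each segment already excludes blocked cells): a1→c3: 6; c3→e5: 2; product = 12.
That gives 12 routes.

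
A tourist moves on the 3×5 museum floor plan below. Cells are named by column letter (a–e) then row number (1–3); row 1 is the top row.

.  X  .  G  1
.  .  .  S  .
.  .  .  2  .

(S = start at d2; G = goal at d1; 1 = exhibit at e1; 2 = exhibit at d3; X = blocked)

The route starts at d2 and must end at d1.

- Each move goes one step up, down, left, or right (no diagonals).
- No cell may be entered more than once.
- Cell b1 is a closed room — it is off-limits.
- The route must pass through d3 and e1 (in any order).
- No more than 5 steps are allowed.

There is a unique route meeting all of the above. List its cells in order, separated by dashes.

d2 - d3 - e3 - e2 - e1 - d1

The budget equals the shortest possible length, so every move has to be on a shortest route through the required cells.
Route from d2: down to d3, right to e3, 2× up (reaching e1), left to d1 — 5 moves in all.
Check: all required cells visited; 5 ≤ 5 moves.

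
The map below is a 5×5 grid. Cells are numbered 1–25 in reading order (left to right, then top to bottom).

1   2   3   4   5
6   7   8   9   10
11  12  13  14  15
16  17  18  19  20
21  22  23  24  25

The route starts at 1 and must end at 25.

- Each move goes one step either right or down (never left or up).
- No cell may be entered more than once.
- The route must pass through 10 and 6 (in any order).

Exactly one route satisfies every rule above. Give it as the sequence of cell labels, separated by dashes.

1 - 6 - 7 - 8 - 9 - 10 - 15 - 20 - 25

Moves only go right or down, so the column and row indices never decrease.
Route from 1: down 1 to 6, right 4 to 10, down 3 to 25 — 8 moves in all.
Check: all required cells visited.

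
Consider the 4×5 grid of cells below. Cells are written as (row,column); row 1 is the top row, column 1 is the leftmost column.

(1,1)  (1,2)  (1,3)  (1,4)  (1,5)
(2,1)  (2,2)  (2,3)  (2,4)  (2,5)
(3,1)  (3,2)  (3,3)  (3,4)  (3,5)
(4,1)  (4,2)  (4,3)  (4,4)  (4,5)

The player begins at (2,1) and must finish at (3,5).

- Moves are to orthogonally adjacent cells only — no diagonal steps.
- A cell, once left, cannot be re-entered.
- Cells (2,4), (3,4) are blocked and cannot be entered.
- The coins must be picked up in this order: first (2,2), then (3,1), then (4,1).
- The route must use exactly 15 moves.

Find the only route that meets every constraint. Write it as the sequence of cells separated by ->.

(2,1) -> (1,1) -> (1,2) -> (2,2) -> (3,2) -> (3,1) -> (4,1) -> (4,2) -> (4,3) -> (3,3) -> (2,3) -> (1,3) -> (1,4) -> (1,5) -> (2,5) -> (3,5)

The waypoints must appear in the order (2,2), (3,1), (4,1), with no cell reused.
Route from (2,1): up 1 to (1,1), right 1 to (1,2), down 2 to (3,2), left 1 to (3,1), down 1 to (4,1), right 2 to (4,3), up 3 to (1,3), right 2 to (1,5), down 2 to (3,5) — 15 moves in all.
Check: order respected ((2,2) at step 3, (3,1) at step 5, (4,1) at step 6); 15 moves as required.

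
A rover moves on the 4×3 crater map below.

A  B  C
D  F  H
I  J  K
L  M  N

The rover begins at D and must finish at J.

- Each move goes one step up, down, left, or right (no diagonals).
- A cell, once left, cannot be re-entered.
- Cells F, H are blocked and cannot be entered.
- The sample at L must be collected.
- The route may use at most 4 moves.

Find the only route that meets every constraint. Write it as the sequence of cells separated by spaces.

D I L M J

Any route must reach L and still end at J within 4 moves, so the order of the required stops is forced.
Route from D: 2× down (reaching L), right to M, up to J — 4 moves in all.
Check: all required cells visited; 4 ≤ 4 moves.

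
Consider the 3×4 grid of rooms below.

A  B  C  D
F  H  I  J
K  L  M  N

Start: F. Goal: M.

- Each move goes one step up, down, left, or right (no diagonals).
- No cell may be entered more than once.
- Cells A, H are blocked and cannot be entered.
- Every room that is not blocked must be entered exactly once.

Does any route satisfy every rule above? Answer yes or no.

Cell B has only one open neighbour but is neither the start nor the goal, so a Hamiltonian route would have to both enter and leave it through the same neighbour — impossible without revisiting.

no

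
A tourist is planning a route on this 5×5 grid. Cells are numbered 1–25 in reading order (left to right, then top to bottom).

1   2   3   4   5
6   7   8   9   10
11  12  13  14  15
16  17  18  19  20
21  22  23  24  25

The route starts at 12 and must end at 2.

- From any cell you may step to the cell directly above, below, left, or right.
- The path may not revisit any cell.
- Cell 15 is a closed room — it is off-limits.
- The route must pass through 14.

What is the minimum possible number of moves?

6

Any route passes through 14 somewhere between 12 and 2. Summing Manhattan distances along the two legs (12 → 14 → 2) gives a lower bound of 2 + 4 = 6 moves.
A route of 6 moves achieves this: 12 → 13 → 14 → 9 → 4 → 3 → 2.
Since 6 matches the lower bound, it is optimal.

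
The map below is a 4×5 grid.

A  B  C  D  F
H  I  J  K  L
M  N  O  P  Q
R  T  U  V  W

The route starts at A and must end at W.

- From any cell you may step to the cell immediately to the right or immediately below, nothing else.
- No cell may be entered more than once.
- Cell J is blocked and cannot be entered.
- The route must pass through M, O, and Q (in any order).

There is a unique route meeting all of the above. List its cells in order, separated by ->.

A -> H -> M -> N -> O -> P -> Q -> W

Moves only go right or down, so the column and row indices never decrease.
Route from A: down 2 to M, right 4 to Q, down 1 to W — 7 moves in all.
Check: all required cells visited.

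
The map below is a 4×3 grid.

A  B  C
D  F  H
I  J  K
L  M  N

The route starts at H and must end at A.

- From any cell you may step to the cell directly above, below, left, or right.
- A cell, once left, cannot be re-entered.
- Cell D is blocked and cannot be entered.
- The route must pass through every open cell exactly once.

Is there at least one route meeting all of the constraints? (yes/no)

Colour the cells like a checkerboard: each orthogonal step flips colour, so a Hamiltonian route alternates colours. Here there are 6 cells of one colour and 5 of the other, with start on the opposite colour to the goal — the counts and endpoints can't be arranged into an alternating sequence of length 11, so no Hamiltonian route exists.

no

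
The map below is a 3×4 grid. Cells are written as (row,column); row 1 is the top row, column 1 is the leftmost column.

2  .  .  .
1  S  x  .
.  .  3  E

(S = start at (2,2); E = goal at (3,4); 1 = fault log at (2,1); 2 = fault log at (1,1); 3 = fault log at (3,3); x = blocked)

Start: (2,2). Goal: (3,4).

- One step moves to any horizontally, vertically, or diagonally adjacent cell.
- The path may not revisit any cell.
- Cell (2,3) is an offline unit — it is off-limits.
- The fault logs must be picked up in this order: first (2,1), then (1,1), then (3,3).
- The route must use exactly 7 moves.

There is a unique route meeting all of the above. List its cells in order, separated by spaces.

The waypoints must appear in the order (2,1), (1,1), (3,3), with no cell reused.
Route from (2,2): left 1 to (2,1), up 1 to (1,1), right 2 to (1,3), down-right 1 to (2,4), down-left 1 to (3,3), right 1 to (3,4) — 7 moves in all.
Check: order respected (1 at step 1, 2 at step 2, 3 at step 6); 7 moves as required.

(2,2) (2,1) (1,1) (1,2) (1,3) (2,4) (3,3) (3,4)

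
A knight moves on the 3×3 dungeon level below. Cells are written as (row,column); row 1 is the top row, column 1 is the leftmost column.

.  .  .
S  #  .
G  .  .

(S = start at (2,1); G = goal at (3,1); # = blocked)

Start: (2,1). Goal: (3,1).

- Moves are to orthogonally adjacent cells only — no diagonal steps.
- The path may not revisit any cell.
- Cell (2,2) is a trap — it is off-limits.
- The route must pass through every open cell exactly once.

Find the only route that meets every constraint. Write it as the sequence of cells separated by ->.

(2,1) -> (1,1) -> (1,2) -> (1,3) -> (2,3) -> (3,3) -> (3,2) -> (3,1)

Need to visit all 8 open cells exactly once, starting at (2,1) and ending at (3,1).
Cell (1,1) has only two open neighbours ((2,1) and (1,2)), so the path must pass straight through it: one of those is the cell it's entered from and the other is where it exits.
Route from (2,1): up to (1,1), 2× right (reaching (1,3)), 2× down (reaching (3,3)), 2× left (reaching (3,1)) — 7 moves in all.
Check: all 8 open cells covered.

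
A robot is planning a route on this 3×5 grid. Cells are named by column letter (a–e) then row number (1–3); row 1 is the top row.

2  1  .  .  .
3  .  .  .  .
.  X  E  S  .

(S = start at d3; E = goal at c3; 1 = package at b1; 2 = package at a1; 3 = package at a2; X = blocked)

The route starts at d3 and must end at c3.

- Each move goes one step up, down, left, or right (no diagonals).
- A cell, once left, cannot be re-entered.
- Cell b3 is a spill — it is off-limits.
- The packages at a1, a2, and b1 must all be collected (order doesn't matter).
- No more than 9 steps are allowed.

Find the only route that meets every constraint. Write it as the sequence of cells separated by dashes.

d3 - d2 - d1 - c1 - b1 - a1 - a2 - b2 - c2 - c3

The 9-move cap with required stops at a1, a2, b1 leaves no slack for detours.
Route from d3: up 2 to d1, left 3 to a1, down 1 to a2, right 2 to c2, down 1 to c3 — 9 moves in all.
Check: all required cells visited; 9 ≤ 9 moves.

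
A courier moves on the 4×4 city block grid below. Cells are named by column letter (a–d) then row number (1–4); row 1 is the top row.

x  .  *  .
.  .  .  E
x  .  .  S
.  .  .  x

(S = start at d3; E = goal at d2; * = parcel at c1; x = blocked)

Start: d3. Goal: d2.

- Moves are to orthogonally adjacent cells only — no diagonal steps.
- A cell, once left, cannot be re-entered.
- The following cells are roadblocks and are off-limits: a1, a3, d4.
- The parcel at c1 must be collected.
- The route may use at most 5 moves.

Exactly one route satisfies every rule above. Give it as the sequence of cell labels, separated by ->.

The 5-move cap with required stops at c1 leaves no slack for detours.
Route from d3: left to c3, 2× up (reaching c1), right to d1, down to d2 — 5 moves in all.
Check: all required cells visited; 5 ≤ 5 moves.

d3 -> c3 -> c2 -> c1 -> d1 -> d2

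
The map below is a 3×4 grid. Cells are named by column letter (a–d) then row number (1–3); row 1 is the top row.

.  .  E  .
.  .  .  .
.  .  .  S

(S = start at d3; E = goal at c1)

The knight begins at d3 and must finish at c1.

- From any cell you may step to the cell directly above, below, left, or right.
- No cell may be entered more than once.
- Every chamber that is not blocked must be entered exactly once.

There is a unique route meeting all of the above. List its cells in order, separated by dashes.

Need to visit all 12 open cells exactly once, starting at d3 and ending at c1.
Cell a3 has only two open neighbours (a2 and b3), so the path must pass straight through it: one of those is the cell it's entered from and the other is where it exits.
Route from d3: left 3 to a3, up 2 to a1, right 1 to b1, down 1 to b2, right 2 to d2, up 1 to d1, left 1 to c1 — 11 moves in all.
Check: all 12 open cells covered.

d3 - c3 - b3 - a3 - a2 - a1 - b1 - b2 - c2 - d2 - d1 - c1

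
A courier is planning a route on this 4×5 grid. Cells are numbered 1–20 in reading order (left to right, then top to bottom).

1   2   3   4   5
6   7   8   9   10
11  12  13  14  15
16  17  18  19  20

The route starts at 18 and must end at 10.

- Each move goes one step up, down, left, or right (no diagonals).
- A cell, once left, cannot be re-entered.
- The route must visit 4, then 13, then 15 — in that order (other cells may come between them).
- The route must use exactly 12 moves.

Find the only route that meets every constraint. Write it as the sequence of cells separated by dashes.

The waypoints must appear in the order 4, 13, 15, with no cell reused.
Route from 18: left to 17, 3× up (reaching 2), 2× right (reaching 4), down to 9, left to 8, down to 13, 2× right (reaching 15), up to 10 — 12 moves in all.
Check: order respected (4 at step 6, 13 at step 9, 15 at step 11); 12 moves as required.

18 - 17 - 12 - 7 - 2 - 3 - 4 - 9 - 8 - 13 - 14 - 15 - 10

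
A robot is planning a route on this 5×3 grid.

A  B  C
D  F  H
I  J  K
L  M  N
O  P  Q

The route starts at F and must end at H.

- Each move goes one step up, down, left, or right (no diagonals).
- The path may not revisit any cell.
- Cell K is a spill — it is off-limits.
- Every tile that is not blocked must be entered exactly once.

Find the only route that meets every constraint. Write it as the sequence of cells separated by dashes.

Need to visit all 14 open cells exactly once, starting at F and ending at H.
Cell A has only two open neighbours (D and B), so the path must pass straight through it: one of those is the cell it's entered from and the other is where it exits.
Route from F: 2× down (reaching M), right to N, down to Q, 2× left (reaching O), 4× up (reaching A), 2× right (reaching C), down to H — 13 moves in all.
Check: all 14 open cells covered.

F - J - M - N - Q - P - O - L - I - D - A - B - C - H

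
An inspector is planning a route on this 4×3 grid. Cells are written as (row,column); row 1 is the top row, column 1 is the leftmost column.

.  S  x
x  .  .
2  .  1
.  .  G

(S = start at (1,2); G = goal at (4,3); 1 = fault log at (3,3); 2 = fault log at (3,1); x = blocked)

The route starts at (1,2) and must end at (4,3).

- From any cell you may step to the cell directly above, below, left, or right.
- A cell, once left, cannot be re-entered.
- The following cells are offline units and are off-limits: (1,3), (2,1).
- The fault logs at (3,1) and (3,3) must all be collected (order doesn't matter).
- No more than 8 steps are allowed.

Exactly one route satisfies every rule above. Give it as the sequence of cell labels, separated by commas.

(1,2), (2,2), (2,3), (3,3), (3,2), (3,1), (4,1), (4,2), (4,3)

The budget equals the shortest possible length, so every move has to be on a shortest route through the required cells.
Route from (1,2): down to (2,2), right to (2,3), down to (3,3), 2× left (reaching (3,1)), down to (4,1), 2× right (reaching (4,3)) — 8 moves in all.
Check: all required cells visited; 8 ≤ 8 moves.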